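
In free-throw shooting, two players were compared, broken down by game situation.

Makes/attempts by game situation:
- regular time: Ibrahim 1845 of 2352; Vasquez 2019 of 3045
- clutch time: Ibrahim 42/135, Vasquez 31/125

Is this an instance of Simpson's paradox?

Regular time: Ibrahim 1845/2352 = 78.4%, Vasquez 2019/3045 = 66.3% → Ibrahim
Clutch time: Ibrahim 42/135 = 31.1%, Vasquez 31/125 = 24.8% → Ibrahim
Overall: Ibrahim 1887/2487 = 75.9%, Vasquez 2050/3170 = 64.7% → Ibrahim
Ibrahim wins overall and in every game group — no reversal.

No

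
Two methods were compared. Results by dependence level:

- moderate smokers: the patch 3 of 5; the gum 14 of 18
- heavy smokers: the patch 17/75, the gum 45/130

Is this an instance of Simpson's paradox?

Moderate smokers: the patch 3/5 = 60.0%, the gum 14/18 = 77.8% → the gum
Heavy smokers: the patch 17/75 = 22.7%, the gum 45/130 = 34.6% → the gum
Overall: the patch 20/80 = 25.0%, the gum 59/148 = 39.9% → the gum
The gum wins overall and in every dependence group — no reversal.

No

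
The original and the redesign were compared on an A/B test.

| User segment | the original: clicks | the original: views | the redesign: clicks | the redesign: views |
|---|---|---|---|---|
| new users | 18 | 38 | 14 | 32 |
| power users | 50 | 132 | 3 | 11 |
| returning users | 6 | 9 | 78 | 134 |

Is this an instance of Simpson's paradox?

Yes

New users: the original 18/38 = 47.4%, the redesign 14/32 = 43.8% → the original
Power users: the original 50/132 = 37.9%, the redesign 3/11 = 27.3% → the original
Returning users: the original 6/9 = 66.7%, the redesign 78/134 = 58.2% → the original
Overall: the original 74/179 = 41.3%, the redesign 95/177 = 53.7% → the redesign
The original wins each user group but the redesign wins overall — the comparison reverses. The original's views skew toward power users, which has a lower base rate.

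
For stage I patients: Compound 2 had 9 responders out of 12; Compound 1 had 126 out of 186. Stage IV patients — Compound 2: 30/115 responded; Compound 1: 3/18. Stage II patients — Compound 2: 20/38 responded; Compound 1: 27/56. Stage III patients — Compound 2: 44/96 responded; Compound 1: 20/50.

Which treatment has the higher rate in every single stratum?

Stage I: Compound 2 9/12 = 75.0%, Compound 1 126/186 = 67.7% → Compound 2
Stage IV: Compound 2 30/115 = 26.1%, Compound 1 3/18 = 16.7% → Compound 2
Stage II: Compound 2 20/38 = 52.6%, Compound 1 27/56 = 48.2% → Compound 2
Stage III: Compound 2 44/96 = 45.8%, Compound 1 20/50 = 40.0% → Compound 2
Compound 2 has the higher rate in all 4 groups.

Compound 2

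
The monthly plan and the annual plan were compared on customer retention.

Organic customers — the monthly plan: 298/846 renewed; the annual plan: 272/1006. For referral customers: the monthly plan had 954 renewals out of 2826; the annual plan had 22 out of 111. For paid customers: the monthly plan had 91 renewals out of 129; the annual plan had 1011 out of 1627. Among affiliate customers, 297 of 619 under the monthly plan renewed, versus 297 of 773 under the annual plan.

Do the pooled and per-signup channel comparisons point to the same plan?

Organic: the monthly plan 298/846 = 35.2%, the annual plan 272/1006 = 27.0% → the monthly plan
Referral: the monthly plan 954/2826 = 33.8%, the annual plan 22/111 = 19.8% → the monthly plan
Paid: the monthly plan 91/129 = 70.5%, the annual plan 1011/1627 = 62.1% → the monthly plan
Affiliate: the monthly plan 297/619 = 48.0%, the annual plan 297/773 = 38.4% → the monthly plan
Overall: the monthly plan 1640/4420 = 37.1%, the annual plan 1602/3517 = 45.6% → the annual plan
The monthly plan wins each signup group but the annual plan wins overall — the comparison reverses. The monthly plan's customers skew toward referral, which has a lower base rate.

No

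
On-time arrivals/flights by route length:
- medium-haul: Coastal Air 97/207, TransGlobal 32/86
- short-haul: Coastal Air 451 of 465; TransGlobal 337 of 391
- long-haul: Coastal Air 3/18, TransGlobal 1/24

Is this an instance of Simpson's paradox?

Medium-haul: Coastal Air 97/207 = 46.9%, TransGlobal 32/86 = 37.2% → Coastal Air
Short-haul: Coastal Air 451/465 = 97.0%, TransGlobal 337/391 = 86.2% → Coastal Air
Long-haul: Coastal Air 3/18 = 16.7%, TransGlobal 1/24 = 4.2% → Coastal Air
Overall: Coastal Air 551/690 = 79.9%, TransGlobal 370/501 = 73.9% → Coastal Air
Coastal Air wins overall and in every route group — no reversal.

No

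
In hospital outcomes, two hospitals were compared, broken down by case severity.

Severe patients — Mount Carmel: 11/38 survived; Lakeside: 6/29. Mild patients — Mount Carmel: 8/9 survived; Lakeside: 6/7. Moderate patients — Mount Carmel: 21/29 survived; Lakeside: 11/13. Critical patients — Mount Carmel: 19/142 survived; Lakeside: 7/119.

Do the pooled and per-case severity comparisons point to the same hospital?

No

Severe: Mount Carmel 11/38 = 28.9%, Lakeside 6/29 = 20.7% → Mount Carmel
Mild: Mount Carmel 8/9 = 88.9%, Lakeside 6/7 = 85.7% → Mount Carmel
Moderate: Mount Carmel 21/29 = 72.4%, Lakeside 11/13 = 84.6% → Lakeside
Critical: Mount Carmel 19/142 = 13.4%, Lakeside 7/119 = 5.9% → Mount Carmel
Overall: Mount Carmel 59/218 = 27.1%, Lakeside 30/168 = 17.9% → Mount Carmel
Neither sweeps: Mount Carmel wins 3 of 4 groups, Lakeside wins 1. Mount Carmel wins overall but not every group — no Simpson reversal.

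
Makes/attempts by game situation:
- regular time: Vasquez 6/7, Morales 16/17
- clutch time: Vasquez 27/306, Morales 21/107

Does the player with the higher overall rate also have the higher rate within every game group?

Regular time: Vasquez 6/7 = 85.7%, Morales 16/17 = 94.1% → Morales
Clutch time: Vasquez 27/306 = 8.8%, Morales 21/107 = 19.6% → Morales
Overall: Vasquez 33/313 = 10.5%, Morales 37/124 = 29.8% → Morales
Morales wins overall and in every game group — no reversal.

Yes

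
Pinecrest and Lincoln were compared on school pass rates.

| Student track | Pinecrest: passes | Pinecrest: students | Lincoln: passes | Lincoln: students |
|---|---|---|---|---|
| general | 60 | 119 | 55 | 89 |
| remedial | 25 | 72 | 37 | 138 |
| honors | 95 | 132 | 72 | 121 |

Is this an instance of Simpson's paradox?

No

General: Pinecrest 60/119 = 50.4%, Lincoln 55/89 = 61.8% → Lincoln
Remedial: Pinecrest 25/72 = 34.7%, Lincoln 37/138 = 26.8% → Pinecrest
Honors: Pinecrest 95/132 = 72.0%, Lincoln 72/121 = 59.5% → Pinecrest
Overall: Pinecrest 180/323 = 55.7%, Lincoln 164/348 = 47.1% → Pinecrest
Neither sweeps: Pinecrest wins 2 of 3 groups, Lincoln wins 1. Pinecrest wins overall but not every group — no Simpson reversal.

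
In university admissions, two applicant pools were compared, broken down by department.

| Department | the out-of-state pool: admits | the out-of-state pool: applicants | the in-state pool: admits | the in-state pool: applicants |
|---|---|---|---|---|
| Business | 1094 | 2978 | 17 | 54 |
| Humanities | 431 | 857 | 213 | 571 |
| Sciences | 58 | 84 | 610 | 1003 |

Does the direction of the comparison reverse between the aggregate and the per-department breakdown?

Yes

Business: the out-of-state pool 1094/2978 = 36.7%, the in-state pool 17/54 = 31.5% → the out-of-state pool
Humanities: the out-of-state pool 431/857 = 50.3%, the in-state pool 213/571 = 37.3% → the out-of-state pool
Sciences: the out-of-state pool 58/84 = 69.0%, the in-state pool 610/1003 = 60.8% → the out-of-state pool
Overall: the out-of-state pool 1583/3919 = 40.4%, the in-state pool 840/1628 = 51.6% → the in-state pool
The out-of-state pool wins each department group but the in-state pool wins overall — the comparison reverses. The out-of-state pool's applicants skew toward Business, which has a lower base rate.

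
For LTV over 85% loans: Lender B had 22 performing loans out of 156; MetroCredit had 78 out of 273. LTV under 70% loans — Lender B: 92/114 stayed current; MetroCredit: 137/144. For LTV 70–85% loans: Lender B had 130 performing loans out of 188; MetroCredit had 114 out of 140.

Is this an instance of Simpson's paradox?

No

LTV over 85%: Lender B 22/156 = 14.1%, MetroCredit 78/273 = 28.6% → MetroCredit
LTV under 70%: Lender B 92/114 = 80.7%, MetroCredit 137/144 = 95.1% → MetroCredit
LTV 70–85%: Lender B 130/188 = 69.1%, MetroCredit 114/140 = 81.4% → MetroCredit
Overall: Lender B 244/458 = 53.3%, MetroCredit 329/557 = 59.1% → MetroCredit
MetroCredit wins overall and in every loan-to-value group — no reversal.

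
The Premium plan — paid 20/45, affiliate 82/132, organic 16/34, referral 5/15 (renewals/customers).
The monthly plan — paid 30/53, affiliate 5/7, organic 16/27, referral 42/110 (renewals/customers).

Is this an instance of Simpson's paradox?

Yes

Paid: the Premium plan 20/45 = 44.4%, the monthly plan 30/53 = 56.6% → the monthly plan
Affiliate: the Premium plan 82/132 = 62.1%, the monthly plan 5/7 = 71.4% → the monthly plan
Organic: the Premium plan 16/34 = 47.1%, the monthly plan 16/27 = 59.3% → the monthly plan
Referral: the Premium plan 5/15 = 33.3%, the monthly plan 42/110 = 38.2% → the monthly plan
Overall: the Premium plan 123/226 = 54.4%, the monthly plan 93/197 = 47.2% → the Premium plan
The monthly plan wins each signup group but the Premium plan wins overall — the comparison reverses. The monthly plan's customers skew toward referral, which has a lower base rate.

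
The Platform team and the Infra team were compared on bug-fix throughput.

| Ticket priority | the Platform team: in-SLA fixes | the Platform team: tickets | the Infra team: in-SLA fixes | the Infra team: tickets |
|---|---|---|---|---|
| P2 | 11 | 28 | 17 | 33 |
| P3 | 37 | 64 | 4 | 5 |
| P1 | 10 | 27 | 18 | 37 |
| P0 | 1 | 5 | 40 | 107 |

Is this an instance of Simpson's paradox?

P2: the Platform team 11/28 = 39.3%, the Infra team 17/33 = 51.5% → the Infra team
P3: the Platform team 37/64 = 57.8%, the Infra team 4/5 = 80.0% → the Infra team
P1: the Platform team 10/27 = 37.0%, the Infra team 18/37 = 48.6% → the Infra team
P0: the Platform team 1/5 = 20.0%, the Infra team 40/107 = 37.4% → the Infra team
Overall: the Platform team 59/124 = 47.6%, the Infra team 79/182 = 43.4% → the Platform team
The Infra team wins each ticket group but the Platform team wins overall — the comparison reverses. The Infra team's tickets skew toward P0, which has a lower base rate.

Yes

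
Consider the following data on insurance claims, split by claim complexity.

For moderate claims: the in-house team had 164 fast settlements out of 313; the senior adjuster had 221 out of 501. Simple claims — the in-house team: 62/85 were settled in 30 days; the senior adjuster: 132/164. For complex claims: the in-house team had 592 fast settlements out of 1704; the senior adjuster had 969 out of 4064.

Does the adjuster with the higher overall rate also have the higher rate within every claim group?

No

Moderate: the in-house team 164/313 = 52.4%, the senior adjuster 221/501 = 44.1% → the in-house team
Simple: the in-house team 62/85 = 72.9%, the senior adjuster 132/164 = 80.5% → the senior adjuster
Complex: the in-house team 592/1704 = 34.7%, the senior adjuster 969/4064 = 23.8% → the in-house team
Overall: the in-house team 818/2102 = 38.9%, the senior adjuster 1322/4729 = 28.0% → the in-house team
Neither sweeps: the in-house team wins 2 of 3 groups, the senior adjuster wins 1. The in-house team wins overall but not every group — no Simpson reversal.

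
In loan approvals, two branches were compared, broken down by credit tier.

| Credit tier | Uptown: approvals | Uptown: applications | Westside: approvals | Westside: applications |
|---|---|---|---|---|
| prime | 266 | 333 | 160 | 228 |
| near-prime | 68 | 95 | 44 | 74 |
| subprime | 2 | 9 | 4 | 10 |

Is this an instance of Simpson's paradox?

Prime: Uptown 266/333 = 79.9%, Westside 160/228 = 70.2% → Uptown
Near-prime: Uptown 68/95 = 71.6%, Westside 44/74 = 59.5% → Uptown
Subprime: Uptown 2/9 = 22.2%, Westside 4/10 = 40.0% → Westside
Overall: Uptown 336/437 = 76.9%, Westside 208/312 = 66.7% → Uptown
Neither sweeps: Uptown wins 2 of 3 groups, Westside wins 1. Uptown wins overall but not every group — no Simpson reversal.

No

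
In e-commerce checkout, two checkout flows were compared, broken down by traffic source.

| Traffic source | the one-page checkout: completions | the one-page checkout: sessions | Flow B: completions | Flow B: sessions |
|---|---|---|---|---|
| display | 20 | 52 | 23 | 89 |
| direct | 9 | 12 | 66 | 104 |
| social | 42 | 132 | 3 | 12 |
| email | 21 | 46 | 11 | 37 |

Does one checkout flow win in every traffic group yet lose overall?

Yes

Display: the one-page checkout 20/52 = 38.5%, Flow B 23/89 = 25.8% → the one-page checkout
Direct: the one-page checkout 9/12 = 75.0%, Flow B 66/104 = 63.5% → the one-page checkout
Social: the one-page checkout 42/132 = 31.8%, Flow B 3/12 = 25.0% → the one-page checkout
Email: the one-page checkout 21/46 = 45.7%, Flow B 11/37 = 29.7% → the one-page checkout
Overall: the one-page checkout 92/242 = 38.0%, Flow B 103/242 = 42.6% → Flow B
The one-page checkout wins each traffic group but Flow B wins overall — the comparison reverses. The one-page checkout's sessions skew toward social, which has a lower base rate.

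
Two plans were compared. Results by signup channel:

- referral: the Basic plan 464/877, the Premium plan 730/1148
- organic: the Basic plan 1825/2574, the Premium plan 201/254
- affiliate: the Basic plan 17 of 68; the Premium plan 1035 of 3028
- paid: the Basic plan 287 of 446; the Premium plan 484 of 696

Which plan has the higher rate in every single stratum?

Referral: the Basic plan 464/877 = 52.9%, the Premium plan 730/1148 = 63.6% → the Premium plan
Organic: the Basic plan 1825/2574 = 70.9%, the Premium plan 201/254 = 79.1% → the Premium plan
Affiliate: the Basic plan 17/68 = 25.0%, the Premium plan 1035/3028 = 34.2% → the Premium plan
Paid: the Basic plan 287/446 = 64.3%, the Premium plan 484/696 = 69.5% → the Premium plan
The Premium plan has the higher rate in all 4 groups.

the Premium plan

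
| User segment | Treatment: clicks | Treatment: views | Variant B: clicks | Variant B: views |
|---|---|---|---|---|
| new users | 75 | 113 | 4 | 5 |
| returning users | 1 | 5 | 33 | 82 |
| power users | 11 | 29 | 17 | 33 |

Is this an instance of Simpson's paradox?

Yes

New users: Treatment 75/113 = 66.4%, Variant B 4/5 = 80.0% → Variant B
Returning users: Treatment 1/5 = 20.0%, Variant B 33/82 = 40.2% → Variant B
Power users: Treatment 11/29 = 37.9%, Variant B 17/33 = 51.5% → Variant B
Overall: Treatment 87/147 = 59.2%, Variant B 54/120 = 45.0% → Treatment
Variant B wins each user group but Treatment wins overall — the comparison reverses. Variant B's views skew toward returning users, which has a lower base rate.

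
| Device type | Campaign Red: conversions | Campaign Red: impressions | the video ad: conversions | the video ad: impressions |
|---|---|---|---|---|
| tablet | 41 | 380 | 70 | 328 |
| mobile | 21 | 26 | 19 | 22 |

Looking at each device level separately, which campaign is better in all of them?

the video ad

Tablet: Campaign Red 41/380 = 10.8%, the video ad 70/328 = 21.3% → the video ad
Mobile: Campaign Red 21/26 = 80.8%, the video ad 19/22 = 86.4% → the video ad
The video ad has the higher rate in both groups.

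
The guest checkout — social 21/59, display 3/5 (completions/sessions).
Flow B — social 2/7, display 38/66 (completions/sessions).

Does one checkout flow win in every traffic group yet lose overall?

Yes

Social: the guest checkout 21/59 = 35.6%, Flow B 2/7 = 28.6% → the guest checkout
Display: the guest checkout 3/5 = 60.0%, Flow B 38/66 = 57.6% → the guest checkout
Overall: the guest checkout 24/64 = 37.5%, Flow B 40/73 = 54.8% → Flow B
The guest checkout wins each traffic group but Flow B wins overall — the comparison reverses. The guest checkout's sessions skew toward social, which has a lower base rate.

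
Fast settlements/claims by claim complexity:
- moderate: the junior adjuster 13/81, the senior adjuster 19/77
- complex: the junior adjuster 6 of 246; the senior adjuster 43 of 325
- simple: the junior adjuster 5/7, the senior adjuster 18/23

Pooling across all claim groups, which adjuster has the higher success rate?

the senior adjuster

Moderate: the junior adjuster 13/81 = 16.0%, the senior adjuster 19/77 = 24.7% → the senior adjuster
Complex: the junior adjuster 6/246 = 2.4%, the senior adjuster 43/325 = 13.2% → the senior adjuster
Simple: the junior adjuster 5/7 = 71.4%, the senior adjuster 18/23 = 78.3% → the senior adjuster
Overall: the junior adjuster 24/334 = 7.2%, the senior adjuster 80/425 = 18.8% → the senior adjuster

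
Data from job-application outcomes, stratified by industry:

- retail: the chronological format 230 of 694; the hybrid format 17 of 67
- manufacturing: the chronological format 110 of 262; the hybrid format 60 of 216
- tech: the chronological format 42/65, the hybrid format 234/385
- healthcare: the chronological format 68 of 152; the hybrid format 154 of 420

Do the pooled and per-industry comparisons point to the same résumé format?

No

Retail: the chronological format 230/694 = 33.1%, the hybrid format 17/67 = 25.4% → the chronological format
Manufacturing: the chronological format 110/262 = 42.0%, the hybrid format 60/216 = 27.8% → the chronological format
Tech: the chronological format 42/65 = 64.6%, the hybrid format 234/385 = 60.8% → the chronological format
Healthcare: the chronological format 68/152 = 44.7%, the hybrid format 154/420 = 36.7% → the chronological format
Overall: the chronological format 450/1173 = 38.4%, the hybrid format 465/1088 = 42.7% → the hybrid format
The chronological format wins each industry group but the hybrid format wins overall — the comparison reverses. The chronological format's applications skew toward retail, which has a lower base rate.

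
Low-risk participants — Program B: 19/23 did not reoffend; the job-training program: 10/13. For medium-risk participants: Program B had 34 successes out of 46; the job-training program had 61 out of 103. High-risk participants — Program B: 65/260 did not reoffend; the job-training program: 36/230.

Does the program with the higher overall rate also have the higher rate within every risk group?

Yes

Low-risk: Program B 19/23 = 82.6%, the job-training program 10/13 = 76.9% → Program B
Medium-risk: Program B 34/46 = 73.9%, the job-training program 61/103 = 59.2% → Program B
High-risk: Program B 65/260 = 25.0%, the job-training program 36/230 = 15.7% → Program B
Overall: Program B 118/329 = 35.9%, the job-training program 107/346 = 30.9% → Program B
Program B wins overall and in every risk group — no reversal.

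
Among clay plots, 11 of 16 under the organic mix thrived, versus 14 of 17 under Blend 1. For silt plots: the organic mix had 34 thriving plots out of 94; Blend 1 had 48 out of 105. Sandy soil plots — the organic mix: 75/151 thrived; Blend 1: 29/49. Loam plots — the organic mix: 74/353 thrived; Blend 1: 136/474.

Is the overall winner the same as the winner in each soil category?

Clay: the organic mix 11/16 = 68.8%, Blend 1 14/17 = 82.4% → Blend 1
Silt: the organic mix 34/94 = 36.2%, Blend 1 48/105 = 45.7% → Blend 1
Sandy soil: the organic mix 75/151 = 49.7%, Blend 1 29/49 = 59.2% → Blend 1
Loam: the organic mix 74/353 = 21.0%, Blend 1 136/474 = 28.7% → Blend 1
Overall: the organic mix 194/614 = 31.6%, Blend 1 227/645 = 35.2% → Blend 1
Blend 1 wins overall and in every soil group — no reversal.

Yes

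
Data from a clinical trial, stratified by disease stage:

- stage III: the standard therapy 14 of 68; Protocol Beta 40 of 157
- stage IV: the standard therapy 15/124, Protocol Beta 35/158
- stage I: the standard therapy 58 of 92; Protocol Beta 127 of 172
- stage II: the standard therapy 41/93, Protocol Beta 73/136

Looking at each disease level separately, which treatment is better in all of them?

Stage III: the standard therapy 14/68 = 20.6%, Protocol Beta 40/157 = 25.5% → Protocol Beta
Stage IV: the standard therapy 15/124 = 12.1%, Protocol Beta 35/158 = 22.2% → Protocol Beta
Stage I: the standard therapy 58/92 = 63.0%, Protocol Beta 127/172 = 73.8% → Protocol Beta
Stage II: the standard therapy 41/93 = 44.1%, Protocol Beta 73/136 = 53.7% → Protocol Beta
Protocol Beta has the higher rate in all 4 groups.

Protocol Beta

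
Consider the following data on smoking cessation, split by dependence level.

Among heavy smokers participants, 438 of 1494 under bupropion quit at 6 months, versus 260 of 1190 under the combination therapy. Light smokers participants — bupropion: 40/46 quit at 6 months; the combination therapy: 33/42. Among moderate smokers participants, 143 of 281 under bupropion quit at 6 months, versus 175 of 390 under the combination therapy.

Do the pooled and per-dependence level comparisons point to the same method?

Yes

Heavy smokers: bupropion 438/1494 = 29.3%, the combination therapy 260/1190 = 21.8% → bupropion
Light smokers: bupropion 40/46 = 87.0%, the combination therapy 33/42 = 78.6% → bupropion
Moderate smokers: bupropion 143/281 = 50.9%, the combination therapy 175/390 = 44.9% → bupropion
Overall: bupropion 621/1821 = 34.1%, the combination therapy 468/1622 = 28.9% → bupropion
Bupropion wins overall and in every dependence group — no reversal.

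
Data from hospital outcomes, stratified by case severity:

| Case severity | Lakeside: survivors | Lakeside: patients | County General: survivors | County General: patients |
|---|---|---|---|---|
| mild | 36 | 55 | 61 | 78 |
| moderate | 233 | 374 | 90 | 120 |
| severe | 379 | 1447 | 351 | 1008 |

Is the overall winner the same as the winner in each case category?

Yes

Mild: Lakeside 36/55 = 65.5%, County General 61/78 = 78.2% → County General
Moderate: Lakeside 233/374 = 62.3%, County General 90/120 = 75.0% → County General
Severe: Lakeside 379/1447 = 26.2%, County General 351/1008 = 34.8% → County General
Overall: Lakeside 648/1876 = 34.5%, County General 502/1206 = 41.6% → County General
County General wins overall and in every case group — no reversal.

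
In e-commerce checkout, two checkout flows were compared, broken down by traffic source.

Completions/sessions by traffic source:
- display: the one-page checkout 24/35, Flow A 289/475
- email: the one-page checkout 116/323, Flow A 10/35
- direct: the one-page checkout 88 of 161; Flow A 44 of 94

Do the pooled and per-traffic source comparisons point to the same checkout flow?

No

Display: the one-page checkout 24/35 = 68.6%, Flow A 289/475 = 60.8% → the one-page checkout
Email: the one-page checkout 116/323 = 35.9%, Flow A 10/35 = 28.6% → the one-page checkout
Direct: the one-page checkout 88/161 = 54.7%, Flow A 44/94 = 46.8% → the one-page checkout
Overall: the one-page checkout 228/519 = 43.9%, Flow A 343/604 = 56.8% → Flow A
The one-page checkout wins each traffic group but Flow A wins overall — the comparison reverses. The one-page checkout's sessions skew toward email, which has a lower base rate.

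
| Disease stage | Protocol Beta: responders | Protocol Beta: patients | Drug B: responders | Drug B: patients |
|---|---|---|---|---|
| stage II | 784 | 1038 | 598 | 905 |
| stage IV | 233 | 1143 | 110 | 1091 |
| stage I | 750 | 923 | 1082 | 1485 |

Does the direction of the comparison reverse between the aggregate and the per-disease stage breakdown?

Stage II: Protocol Beta 784/1038 = 75.5%, Drug B 598/905 = 66.1% → Protocol Beta
Stage IV: Protocol Beta 233/1143 = 20.4%, Drug B 110/1091 = 10.1% → Protocol Beta
Stage I: Protocol Beta 750/923 = 81.3%, Drug B 1082/1485 = 72.9% → Protocol Beta
Overall: Protocol Beta 1767/3104 = 56.9%, Drug B 1790/3481 = 51.4% → Protocol Beta
Protocol Beta wins overall and in every disease group — no reversal.

No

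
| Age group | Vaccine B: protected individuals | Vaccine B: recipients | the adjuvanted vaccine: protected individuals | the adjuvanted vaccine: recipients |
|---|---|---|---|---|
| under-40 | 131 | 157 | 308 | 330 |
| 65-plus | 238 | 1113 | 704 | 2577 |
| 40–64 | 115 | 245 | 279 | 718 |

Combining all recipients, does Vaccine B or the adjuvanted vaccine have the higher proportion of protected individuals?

the adjuvanted vaccine

Under-40: Vaccine B 131/157 = 83.4%, the adjuvanted vaccine 308/330 = 93.3% → the adjuvanted vaccine
65-plus: Vaccine B 238/1113 = 21.4%, the adjuvanted vaccine 704/2577 = 27.3% → the adjuvanted vaccine
40–64: Vaccine B 115/245 = 46.9%, the adjuvanted vaccine 279/718 = 38.9% → Vaccine B
Overall: Vaccine B 484/1515 = 31.9%, the adjuvanted vaccine 1291/3625 = 35.6% → the adjuvanted vaccine
(Neither sweeps every age group, but the adjuvanted vaccine has the higher pooled rate.)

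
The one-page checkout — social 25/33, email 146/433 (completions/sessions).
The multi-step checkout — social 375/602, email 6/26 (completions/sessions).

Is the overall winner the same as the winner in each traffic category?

No

Social: the one-page checkout 25/33 = 75.8%, the multi-step checkout 375/602 = 62.3% → the one-page checkout
Email: the one-page checkout 146/433 = 33.7%, the multi-step checkout 6/26 = 23.1% → the one-page checkout
Overall: the one-page checkout 171/466 = 36.7%, the multi-step checkout 381/628 = 60.7% → the multi-step checkout
The one-page checkout wins each traffic group but the multi-step checkout wins overall — the comparison reverses. The one-page checkout's sessions skew toward email, which has a lower base rate.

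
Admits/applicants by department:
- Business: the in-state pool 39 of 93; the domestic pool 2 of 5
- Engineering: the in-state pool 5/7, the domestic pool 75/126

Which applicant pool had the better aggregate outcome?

the domestic pool

Business: the in-state pool 39/93 = 41.9%, the domestic pool 2/5 = 40.0% → the in-state pool
Engineering: the in-state pool 5/7 = 71.4%, the domestic pool 75/126 = 59.5% → the in-state pool
Overall: the in-state pool 44/100 = 44.0%, the domestic pool 77/131 = 58.8% → the domestic pool
(The in-state pool wins every department group but the domestic pool wins overall — the in-state pool's applicants skew toward the low-rate Business group.)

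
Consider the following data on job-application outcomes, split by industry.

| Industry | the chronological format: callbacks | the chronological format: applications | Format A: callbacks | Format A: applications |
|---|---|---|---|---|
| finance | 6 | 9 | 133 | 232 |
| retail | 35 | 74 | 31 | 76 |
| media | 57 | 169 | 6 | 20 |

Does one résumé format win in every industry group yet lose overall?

Yes

Finance: the chronological format 6/9 = 66.7%, Format A 133/232 = 57.3% → the chronological format
Retail: the chronological format 35/74 = 47.3%, Format A 31/76 = 40.8% → the chronological format
Media: the chronological format 57/169 = 33.7%, Format A 6/20 = 30.0% → the chronological format
Overall: the chronological format 98/252 = 38.9%, Format A 170/328 = 51.8% → Format A
The chronological format wins each industry group but Format A wins overall — the comparison reverses. The chronological format's applications skew toward media, which has a lower base rate.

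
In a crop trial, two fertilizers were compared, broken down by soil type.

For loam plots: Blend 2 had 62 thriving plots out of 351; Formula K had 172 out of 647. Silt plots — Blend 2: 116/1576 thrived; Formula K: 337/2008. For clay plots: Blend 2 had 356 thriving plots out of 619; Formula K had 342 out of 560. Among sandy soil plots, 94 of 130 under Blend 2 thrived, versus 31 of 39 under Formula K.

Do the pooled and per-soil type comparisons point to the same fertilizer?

Loam: Blend 2 62/351 = 17.7%, Formula K 172/647 = 26.6% → Formula K
Silt: Blend 2 116/1576 = 7.4%, Formula K 337/2008 = 16.8% → Formula K
Clay: Blend 2 356/619 = 57.5%, Formula K 342/560 = 61.1% → Formula K
Sandy soil: Blend 2 94/130 = 72.3%, Formula K 31/39 = 79.5% → Formula K
Overall: Blend 2 628/2676 = 23.5%, Formula K 882/3254 = 27.1% → Formula K
Formula K wins overall and in every soil group — no reversal.

Yes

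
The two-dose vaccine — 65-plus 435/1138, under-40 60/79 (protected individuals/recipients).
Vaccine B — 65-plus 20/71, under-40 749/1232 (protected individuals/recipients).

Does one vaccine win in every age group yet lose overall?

Yes

65-plus: the two-dose vaccine 435/1138 = 38.2%, Vaccine B 20/71 = 28.2% → the two-dose vaccine
Under-40: the two-dose vaccine 60/79 = 75.9%, Vaccine B 749/1232 = 60.8% → the two-dose vaccine
Overall: the two-dose vaccine 495/1217 = 40.7%, Vaccine B 769/1303 = 59.0% → Vaccine B
The two-dose vaccine wins each age group but Vaccine B wins overall — the comparison reverses. The two-dose vaccine's recipients skew toward 65-plus, which has a lower base rate.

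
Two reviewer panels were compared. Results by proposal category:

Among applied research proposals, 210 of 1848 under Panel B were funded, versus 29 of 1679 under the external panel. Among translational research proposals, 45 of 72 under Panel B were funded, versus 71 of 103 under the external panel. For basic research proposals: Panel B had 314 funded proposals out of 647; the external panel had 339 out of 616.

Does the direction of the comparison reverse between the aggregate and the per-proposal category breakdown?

No

Applied research: Panel B 210/1848 = 11.4%, the external panel 29/1679 = 1.7% → Panel B
Translational research: Panel B 45/72 = 62.5%, the external panel 71/103 = 68.9% → the external panel
Basic research: Panel B 314/647 = 48.5%, the external panel 339/616 = 55.0% → the external panel
Overall: Panel B 569/2567 = 22.2%, the external panel 439/2398 = 18.3% → Panel B
Neither sweeps: Panel B wins 1 of 3 groups, the external panel wins 2. Panel B wins overall but not every group — no Simpson reversal.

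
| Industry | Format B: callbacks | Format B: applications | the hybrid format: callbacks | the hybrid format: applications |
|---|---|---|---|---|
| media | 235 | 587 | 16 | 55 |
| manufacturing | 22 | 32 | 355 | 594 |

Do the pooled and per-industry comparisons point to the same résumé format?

No

Media: Format B 235/587 = 40.0%, the hybrid format 16/55 = 29.1% → Format B
Manufacturing: Format B 22/32 = 68.8%, the hybrid format 355/594 = 59.8% → Format B
Overall: Format B 257/619 = 41.5%, the hybrid format 371/649 = 57.2% → the hybrid format
Format B wins each industry group but the hybrid format wins overall — the comparison reverses. Format B's applications skew toward media, which has a lower base rate.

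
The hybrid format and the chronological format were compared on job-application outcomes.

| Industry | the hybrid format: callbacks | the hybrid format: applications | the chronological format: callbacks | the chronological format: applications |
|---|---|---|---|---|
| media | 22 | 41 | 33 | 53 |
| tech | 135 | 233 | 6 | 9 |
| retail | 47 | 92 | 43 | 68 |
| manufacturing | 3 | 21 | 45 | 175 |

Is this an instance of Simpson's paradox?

Yes

Media: the hybrid format 22/41 = 53.7%, the chronological format 33/53 = 62.3% → the chronological format
Tech: the hybrid format 135/233 = 57.9%, the chronological format 6/9 = 66.7% → the chronological format
Retail: the hybrid format 47/92 = 51.1%, the chronological format 43/68 = 63.2% → the chronological format
Manufacturing: the hybrid format 3/21 = 14.3%, the chronological format 45/175 = 25.7% → the chronological format
Overall: the hybrid format 207/387 = 53.5%, the chronological format 127/305 = 41.6% → the hybrid format
The chronological format wins each industry group but the hybrid format wins overall — the comparison reverses. The chronological format's applications skew toward manufacturing, which has a lower base rate.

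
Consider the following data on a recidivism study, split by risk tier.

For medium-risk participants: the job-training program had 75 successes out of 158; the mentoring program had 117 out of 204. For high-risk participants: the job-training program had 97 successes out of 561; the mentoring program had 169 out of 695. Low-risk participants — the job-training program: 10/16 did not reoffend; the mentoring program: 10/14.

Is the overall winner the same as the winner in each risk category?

Medium-risk: the job-training program 75/158 = 47.5%, the mentoring program 117/204 = 57.4% → the mentoring program
High-risk: the job-training program 97/561 = 17.3%, the mentoring program 169/695 = 24.3% → the mentoring program
Low-risk: the job-training program 10/16 = 62.5%, the mentoring program 10/14 = 71.4% → the mentoring program
Overall: the job-training program 182/735 = 24.8%, the mentoring program 296/913 = 32.4% → the mentoring program
The mentoring program wins overall and in every risk group — no reversal.

Yes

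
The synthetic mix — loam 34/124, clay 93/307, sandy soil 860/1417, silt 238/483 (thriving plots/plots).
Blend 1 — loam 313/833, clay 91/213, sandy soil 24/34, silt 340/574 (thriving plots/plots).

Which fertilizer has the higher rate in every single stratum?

Loam: the synthetic mix 34/124 = 27.4%, Blend 1 313/833 = 37.6% → Blend 1
Clay: the synthetic mix 93/307 = 30.3%, Blend 1 91/213 = 42.7% → Blend 1
Sandy soil: the synthetic mix 860/1417 = 60.7%, Blend 1 24/34 = 70.6% → Blend 1
Silt: the synthetic mix 238/483 = 49.3%, Blend 1 340/574 = 59.2% → Blend 1
Blend 1 has the higher rate in all 4 groups.

Blend 1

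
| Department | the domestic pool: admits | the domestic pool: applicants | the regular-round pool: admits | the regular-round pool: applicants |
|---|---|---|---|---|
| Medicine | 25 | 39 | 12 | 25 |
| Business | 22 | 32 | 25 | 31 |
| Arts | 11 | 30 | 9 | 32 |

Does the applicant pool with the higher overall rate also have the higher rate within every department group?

No

Medicine: the domestic pool 25/39 = 64.1%, the regular-round pool 12/25 = 48.0% → the domestic pool
Business: the domestic pool 22/32 = 68.8%, the regular-round pool 25/31 = 80.6% → the regular-round pool
Arts: the domestic pool 11/30 = 36.7%, the regular-round pool 9/32 = 28.1% → the domestic pool
Overall: the domestic pool 58/101 = 57.4%, the regular-round pool 46/88 = 52.3% → the domestic pool
Neither sweeps: the domestic pool wins 2 of 3 groups, the regular-round pool wins 1. The domestic pool wins overall but not every group — no Simpson reversal.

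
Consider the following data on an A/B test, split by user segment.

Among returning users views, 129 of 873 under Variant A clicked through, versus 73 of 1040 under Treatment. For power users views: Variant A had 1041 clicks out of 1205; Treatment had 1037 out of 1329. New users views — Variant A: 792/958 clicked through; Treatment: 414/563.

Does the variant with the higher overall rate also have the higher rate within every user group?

Yes

Returning users: Variant A 129/873 = 14.8%, Treatment 73/1040 = 7.0% → Variant A
Power users: Variant A 1041/1205 = 86.4%, Treatment 1037/1329 = 78.0% → Variant A
New users: Variant A 792/958 = 82.7%, Treatment 414/563 = 73.5% → Variant A
Overall: Variant A 1962/3036 = 64.6%, Treatment 1524/2932 = 52.0% → Variant A
Variant A wins overall and in every user group — no reversal.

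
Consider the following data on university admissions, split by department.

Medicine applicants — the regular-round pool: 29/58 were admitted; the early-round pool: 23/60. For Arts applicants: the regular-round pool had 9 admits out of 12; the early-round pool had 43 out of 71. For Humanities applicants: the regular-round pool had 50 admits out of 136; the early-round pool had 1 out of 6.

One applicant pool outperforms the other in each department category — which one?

the regular-round pool

Medicine: the regular-round pool 29/58 = 50.0%, the early-round pool 23/60 = 38.3% → the regular-round pool
Arts: the regular-round pool 9/12 = 75.0%, the early-round pool 43/71 = 60.6% → the regular-round pool
Humanities: the regular-round pool 50/136 = 36.8%, the early-round pool 1/6 = 16.7% → the regular-round pool
The regular-round pool has the higher rate in all 3 groups.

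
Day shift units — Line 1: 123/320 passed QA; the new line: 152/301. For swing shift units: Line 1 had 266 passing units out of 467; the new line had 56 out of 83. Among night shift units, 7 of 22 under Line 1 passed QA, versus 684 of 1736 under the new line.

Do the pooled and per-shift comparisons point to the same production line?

No

Day shift: Line 1 123/320 = 38.4%, the new line 152/301 = 50.5% → the new line
Swing shift: Line 1 266/467 = 57.0%, the new line 56/83 = 67.5% → the new line
Night shift: Line 1 7/22 = 31.8%, the new line 684/1736 = 39.4% → the new line
Overall: Line 1 396/809 = 48.9%, the new line 892/2120 = 42.1% → Line 1
The new line wins each shift group but Line 1 wins overall — the comparison reverses. The new line's units skew toward night shift, which has a lower base rate.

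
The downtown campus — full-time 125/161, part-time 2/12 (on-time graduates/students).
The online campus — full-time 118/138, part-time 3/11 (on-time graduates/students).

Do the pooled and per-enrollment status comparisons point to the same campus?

Yes

Full-time: the downtown campus 125/161 = 77.6%, the online campus 118/138 = 85.5% → the online campus
Part-time: the downtown campus 2/12 = 16.7%, the online campus 3/11 = 27.3% → the online campus
Overall: the downtown campus 127/173 = 73.4%, the online campus 121/149 = 81.2% → the online campus
The online campus wins overall and in every enrollment group — no reversal.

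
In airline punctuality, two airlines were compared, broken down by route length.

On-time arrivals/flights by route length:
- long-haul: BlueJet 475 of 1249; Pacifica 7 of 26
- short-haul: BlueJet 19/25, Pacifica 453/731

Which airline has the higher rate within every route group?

Long-haul: BlueJet 475/1249 = 38.0%, Pacifica 7/26 = 26.9% → BlueJet
Short-haul: BlueJet 19/25 = 76.0%, Pacifica 453/731 = 62.0% → BlueJet
BlueJet has the higher rate in both groups.

BlueJet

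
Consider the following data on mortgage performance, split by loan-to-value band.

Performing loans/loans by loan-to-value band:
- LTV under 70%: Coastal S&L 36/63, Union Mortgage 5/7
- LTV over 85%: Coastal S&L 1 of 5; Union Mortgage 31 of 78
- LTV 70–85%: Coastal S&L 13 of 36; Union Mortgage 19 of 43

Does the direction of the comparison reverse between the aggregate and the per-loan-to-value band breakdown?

Yes

LTV under 70%: Coastal S&L 36/63 = 57.1%, Union Mortgage 5/7 = 71.4% → Union Mortgage
LTV over 85%: Coastal S&L 1/5 = 20.0%, Union Mortgage 31/78 = 39.7% → Union Mortgage
LTV 70–85%: Coastal S&L 13/36 = 36.1%, Union Mortgage 19/43 = 44.2% → Union Mortgage
Overall: Coastal S&L 50/104 = 48.1%, Union Mortgage 55/128 = 43.0% → Coastal S&L
Union Mortgage wins each loan-to-value group but Coastal S&L wins overall — the comparison reverses. Union Mortgage's loans skew toward LTV over 85%, which has a lower base rate.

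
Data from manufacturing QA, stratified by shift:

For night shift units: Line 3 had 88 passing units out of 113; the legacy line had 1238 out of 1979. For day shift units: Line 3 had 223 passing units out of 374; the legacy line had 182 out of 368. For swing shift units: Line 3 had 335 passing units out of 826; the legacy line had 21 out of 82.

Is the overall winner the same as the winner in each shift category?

Night shift: Line 3 88/113 = 77.9%, the legacy line 1238/1979 = 62.6% → Line 3
Day shift: Line 3 223/374 = 59.6%, the legacy line 182/368 = 49.5% → Line 3
Swing shift: Line 3 335/826 = 40.6%, the legacy line 21/82 = 25.6% → Line 3
Overall: Line 3 646/1313 = 49.2%, the legacy line 1441/2429 = 59.3% → the legacy line
Line 3 wins each shift group but the legacy line wins overall — the comparison reverses. Line 3's units skew toward swing shift, which has a lower base rate.

No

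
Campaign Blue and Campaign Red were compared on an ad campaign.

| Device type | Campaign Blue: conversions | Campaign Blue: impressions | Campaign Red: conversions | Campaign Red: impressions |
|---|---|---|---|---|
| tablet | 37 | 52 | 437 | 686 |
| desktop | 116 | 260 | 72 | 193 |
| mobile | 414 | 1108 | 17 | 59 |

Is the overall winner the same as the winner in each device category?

Tablet: Campaign Blue 37/52 = 71.2%, Campaign Red 437/686 = 63.7% → Campaign Blue
Desktop: Campaign Blue 116/260 = 44.6%, Campaign Red 72/193 = 37.3% → Campaign Blue
Mobile: Campaign Blue 414/1108 = 37.4%, Campaign Red 17/59 = 28.8% → Campaign Blue
Overall: Campaign Blue 567/1420 = 39.9%, Campaign Red 526/938 = 56.1% → Campaign Red
Campaign Blue wins each device group but Campaign Red wins overall — the comparison reverses. Campaign Blue's impressions skew toward mobile, which has a lower base rate.

No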